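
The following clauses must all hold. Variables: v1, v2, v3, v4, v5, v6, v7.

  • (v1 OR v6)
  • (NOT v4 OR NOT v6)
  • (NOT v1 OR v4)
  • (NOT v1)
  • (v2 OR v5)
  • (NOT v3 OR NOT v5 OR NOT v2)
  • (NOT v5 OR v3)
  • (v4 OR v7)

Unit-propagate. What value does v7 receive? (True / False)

True

Unit clause (NOT v1) sets v1 = False.
(v1 OR v6) with v1 = False leaves only v6, so v6 = True.
(NOT v6 OR NOT v4) with v6 = True leaves only NOT v4, so v4 = False.
(v4 OR v7): since v4 = False, the clause reduces to (v7). v7 = True.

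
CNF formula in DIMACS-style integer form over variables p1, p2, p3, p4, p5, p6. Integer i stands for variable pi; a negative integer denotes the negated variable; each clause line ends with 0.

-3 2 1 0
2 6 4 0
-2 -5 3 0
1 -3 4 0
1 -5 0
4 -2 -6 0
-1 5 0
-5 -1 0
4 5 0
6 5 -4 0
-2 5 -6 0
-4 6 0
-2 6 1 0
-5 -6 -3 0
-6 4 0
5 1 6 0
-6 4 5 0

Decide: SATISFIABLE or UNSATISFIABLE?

Branch on p1: take p1 = False.
  then p5 is forced to False.
  then p4 is forced to True.
  then p6 is forced to True.
  then p2 is forced to False.
  then p3 is forced to False.
So p1 = 0  p2 = 0  p3 = 0  p4 = 1  p5 = 0  p6 = 1 is a satisfying assignment.

SATISFIABLE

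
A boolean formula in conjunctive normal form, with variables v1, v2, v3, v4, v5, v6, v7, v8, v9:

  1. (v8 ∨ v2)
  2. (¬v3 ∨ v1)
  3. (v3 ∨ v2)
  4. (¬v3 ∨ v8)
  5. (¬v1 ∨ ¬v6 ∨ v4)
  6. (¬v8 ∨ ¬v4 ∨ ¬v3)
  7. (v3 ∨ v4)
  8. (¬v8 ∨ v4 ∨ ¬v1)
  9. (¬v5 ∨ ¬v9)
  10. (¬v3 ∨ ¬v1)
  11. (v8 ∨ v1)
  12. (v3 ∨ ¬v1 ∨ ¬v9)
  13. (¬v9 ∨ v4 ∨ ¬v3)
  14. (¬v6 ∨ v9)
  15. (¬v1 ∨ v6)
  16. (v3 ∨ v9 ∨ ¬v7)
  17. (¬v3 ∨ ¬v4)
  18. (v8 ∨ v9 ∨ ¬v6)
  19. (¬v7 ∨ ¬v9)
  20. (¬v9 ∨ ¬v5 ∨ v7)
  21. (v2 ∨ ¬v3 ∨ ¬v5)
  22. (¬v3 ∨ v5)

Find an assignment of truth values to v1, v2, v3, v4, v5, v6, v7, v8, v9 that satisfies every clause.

v1=F  v2=T  v3=F  v4=T  v5=F  v6=F  v7=F  v8=T  v9=F

v2 occurs only positively in the remaining clauses — set v2 = True.
Set v1 = False and propagate.
  then v3 is forced to False.
  then v4 is forced to True.
  then v8 is forced to True.
Branch on v5: take v5 = False.
For the remaining variables, v6 = False, v7 = False, v9 = False works.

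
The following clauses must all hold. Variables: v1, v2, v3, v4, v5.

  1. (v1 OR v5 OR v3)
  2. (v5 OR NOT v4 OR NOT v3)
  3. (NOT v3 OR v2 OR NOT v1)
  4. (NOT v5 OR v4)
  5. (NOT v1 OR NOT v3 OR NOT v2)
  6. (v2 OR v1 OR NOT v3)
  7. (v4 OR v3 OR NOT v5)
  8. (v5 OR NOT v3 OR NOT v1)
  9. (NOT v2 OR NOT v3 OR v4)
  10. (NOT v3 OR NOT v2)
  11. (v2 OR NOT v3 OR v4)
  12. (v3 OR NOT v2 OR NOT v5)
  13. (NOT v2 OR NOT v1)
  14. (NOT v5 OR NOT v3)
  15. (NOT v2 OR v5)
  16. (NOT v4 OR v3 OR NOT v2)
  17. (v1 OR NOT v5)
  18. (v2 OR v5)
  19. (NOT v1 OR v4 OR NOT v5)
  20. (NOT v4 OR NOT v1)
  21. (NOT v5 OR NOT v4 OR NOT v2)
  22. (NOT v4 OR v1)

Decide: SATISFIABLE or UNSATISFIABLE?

UNSATISFIABLE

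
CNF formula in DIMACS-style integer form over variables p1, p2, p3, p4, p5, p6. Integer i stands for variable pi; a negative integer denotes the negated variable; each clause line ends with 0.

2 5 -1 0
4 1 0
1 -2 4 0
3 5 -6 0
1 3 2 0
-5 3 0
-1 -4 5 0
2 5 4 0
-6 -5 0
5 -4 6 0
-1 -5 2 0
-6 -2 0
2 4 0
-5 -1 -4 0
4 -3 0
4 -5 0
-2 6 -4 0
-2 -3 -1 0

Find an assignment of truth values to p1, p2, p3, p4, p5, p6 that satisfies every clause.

p1 = False, p2 = False, p3 = True, p4 = True, p5 = False, p6 = True

Check each clause:
  1. {p2, ¬p1, p5} — ¬p1 is true.
  2. {p1, p4} — p4 is true.
  3. {p1, ¬p2, p4} — p4 is true.
  4. {¬p6, p3, p5} — p3 is true.
  5. {p3, p2, p1} — p3 is true.
  6. {p3, ¬p5} — p3 is true.
  7. {¬p1, p5, ¬p4} — ¬p1 is true.
  8. {p5, p4, p2} — p4 is true.
  9. {¬p5, ¬p6} — ¬p5 is true.
  10. {p5, ¬p4, p6} — p6 is true.
  11. {¬p1, p2, ¬p5} — ¬p5 is true.
  12. {¬p2, ¬p6} — ¬p2 is true.
  13. {p4, p2} — p4 is true.
  14. {¬p4, ¬p1, ¬p5} — ¬p5 is true.
  15. {¬p3, p4} — p4 is true.
  16. {p4, ¬p5} — ¬p5 is true.
  17. {¬p2, p6, ¬p4} — ¬p2 is true.
  18. {¬p3, ¬p2, ¬p1} — ¬p1 is true.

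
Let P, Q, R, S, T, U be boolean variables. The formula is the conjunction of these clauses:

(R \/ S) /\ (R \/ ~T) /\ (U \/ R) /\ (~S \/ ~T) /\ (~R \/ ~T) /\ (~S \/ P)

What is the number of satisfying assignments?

14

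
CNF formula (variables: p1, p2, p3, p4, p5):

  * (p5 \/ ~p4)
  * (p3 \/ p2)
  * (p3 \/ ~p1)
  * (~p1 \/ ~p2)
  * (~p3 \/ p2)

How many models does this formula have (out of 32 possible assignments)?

6

Satisfying assignments:
  p1=0 p2=1 p3=0 p4=0 p5=0
  p1=0 p2=1 p3=0 p4=0 p5=1
  p1=0 p2=1 p3=0 p4=1 p5=1
  p1=0 p2=1 p3=1 p4=0 p5=0
  p1=0 p2=1 p3=1 p4=0 p5=1
  p1=0 p2=1 p3=1 p4=1 p5=1
That's 6 in total.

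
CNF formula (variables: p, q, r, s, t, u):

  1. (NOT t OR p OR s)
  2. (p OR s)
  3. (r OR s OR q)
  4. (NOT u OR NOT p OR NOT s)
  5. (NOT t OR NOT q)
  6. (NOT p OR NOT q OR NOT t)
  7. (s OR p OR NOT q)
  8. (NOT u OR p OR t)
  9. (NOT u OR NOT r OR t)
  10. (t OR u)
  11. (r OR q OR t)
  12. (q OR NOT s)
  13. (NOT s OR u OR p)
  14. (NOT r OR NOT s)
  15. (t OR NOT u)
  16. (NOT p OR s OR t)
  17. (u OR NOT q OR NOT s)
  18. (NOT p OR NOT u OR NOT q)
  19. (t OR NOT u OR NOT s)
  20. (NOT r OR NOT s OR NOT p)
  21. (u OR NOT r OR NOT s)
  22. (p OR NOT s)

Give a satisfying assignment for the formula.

p=T, q=F, r=T, s=F, t=T, u=T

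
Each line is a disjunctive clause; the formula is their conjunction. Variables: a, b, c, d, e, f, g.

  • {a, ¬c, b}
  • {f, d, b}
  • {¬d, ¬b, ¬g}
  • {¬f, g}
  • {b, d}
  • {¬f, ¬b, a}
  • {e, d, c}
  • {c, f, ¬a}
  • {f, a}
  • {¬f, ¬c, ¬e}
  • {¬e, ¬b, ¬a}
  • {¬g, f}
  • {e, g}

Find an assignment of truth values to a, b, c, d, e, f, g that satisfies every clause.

Branch on a: take a = True.
Set b = False and propagate.
  then d is forced to True.
Try c = False.
  then f is forced to True.
  then g is forced to True.
e is now unconstrained; take e = True.

a=True, b=False, c=False, d=True, e=True, f=True, g=True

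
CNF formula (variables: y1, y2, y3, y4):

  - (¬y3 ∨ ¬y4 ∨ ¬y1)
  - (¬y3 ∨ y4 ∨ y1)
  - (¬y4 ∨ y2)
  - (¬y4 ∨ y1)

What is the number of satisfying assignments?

The models are:
  y1=F y2=F y3=F y4=F
  y1=F y2=T y3=F y4=F
  y1=T y2=F y3=F y4=F
  y1=T y2=F y3=T y4=F
  y1=T y2=T y3=F y4=F
  y1=T y2=T y3=F y4=T
  y1=T y2=T y3=T y4=F
Count: 7.

7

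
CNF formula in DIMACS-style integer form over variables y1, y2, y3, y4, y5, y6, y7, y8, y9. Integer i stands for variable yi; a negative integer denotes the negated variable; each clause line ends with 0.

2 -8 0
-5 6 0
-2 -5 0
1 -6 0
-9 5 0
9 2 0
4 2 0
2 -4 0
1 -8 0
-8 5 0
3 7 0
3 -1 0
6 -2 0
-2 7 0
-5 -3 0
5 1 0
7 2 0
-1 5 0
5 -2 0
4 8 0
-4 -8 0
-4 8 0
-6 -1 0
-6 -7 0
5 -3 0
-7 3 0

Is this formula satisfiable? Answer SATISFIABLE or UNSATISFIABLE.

y2 = True:
  propagation gives y5=False; an empty clause results — contradiction.
y2 = False:
  propagation gives y8=False, y9=True, y5=True, y6=True; an empty clause results — contradiction.
Every branch closes, so no satisfying assignment exists.

UNSATISFIABLE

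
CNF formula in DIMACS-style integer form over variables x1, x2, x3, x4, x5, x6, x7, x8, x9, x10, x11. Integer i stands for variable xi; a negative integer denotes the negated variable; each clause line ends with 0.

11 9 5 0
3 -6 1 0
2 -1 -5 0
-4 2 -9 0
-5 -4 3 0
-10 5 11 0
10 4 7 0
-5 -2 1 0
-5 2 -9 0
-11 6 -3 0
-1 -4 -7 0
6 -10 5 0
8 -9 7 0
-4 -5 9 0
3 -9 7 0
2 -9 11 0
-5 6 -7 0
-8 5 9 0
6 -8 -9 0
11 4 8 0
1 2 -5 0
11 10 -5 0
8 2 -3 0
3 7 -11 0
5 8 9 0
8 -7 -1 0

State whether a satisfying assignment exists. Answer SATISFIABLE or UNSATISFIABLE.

SATISFIABLE

Set x1 = False and propagate.
Try x2 = True.
  then x5 is forced to False.
Try x3 = True.
For the remaining variables, x4 = True, x6 = True, x7 = False, x8 = True, x9 = True, x10 = False, x11 = True works.
So x1=F  x2=T  x3=T  x4=T  x5=F  x6=T  x7=F  x8=T  x9=T  x10=F  x11=T is a satisfying assignment.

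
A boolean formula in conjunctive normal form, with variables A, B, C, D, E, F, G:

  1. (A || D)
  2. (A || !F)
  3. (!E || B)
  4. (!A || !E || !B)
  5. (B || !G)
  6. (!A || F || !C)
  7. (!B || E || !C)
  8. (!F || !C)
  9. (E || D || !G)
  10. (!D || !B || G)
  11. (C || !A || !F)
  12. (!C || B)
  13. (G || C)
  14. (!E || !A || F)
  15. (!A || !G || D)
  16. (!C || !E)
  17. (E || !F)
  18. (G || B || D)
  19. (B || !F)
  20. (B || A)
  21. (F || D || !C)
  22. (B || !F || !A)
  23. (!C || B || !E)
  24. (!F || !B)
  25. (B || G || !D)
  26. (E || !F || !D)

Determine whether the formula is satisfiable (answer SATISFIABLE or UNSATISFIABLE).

SATISFIABLE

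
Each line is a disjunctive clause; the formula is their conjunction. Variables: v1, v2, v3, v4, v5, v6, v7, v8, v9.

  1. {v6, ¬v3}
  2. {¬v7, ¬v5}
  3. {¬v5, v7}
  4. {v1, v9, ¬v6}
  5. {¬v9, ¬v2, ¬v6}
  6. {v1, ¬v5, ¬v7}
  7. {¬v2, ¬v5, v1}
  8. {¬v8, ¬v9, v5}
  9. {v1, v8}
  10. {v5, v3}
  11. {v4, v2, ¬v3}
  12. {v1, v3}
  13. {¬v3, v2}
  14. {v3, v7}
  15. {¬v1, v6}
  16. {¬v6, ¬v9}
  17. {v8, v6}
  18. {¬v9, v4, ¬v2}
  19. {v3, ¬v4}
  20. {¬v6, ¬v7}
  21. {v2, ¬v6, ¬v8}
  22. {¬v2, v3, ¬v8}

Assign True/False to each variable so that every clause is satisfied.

v1=T  v2=T  v3=T  v4=T  v5=F  v6=T  v7=F  v8=F  v9=F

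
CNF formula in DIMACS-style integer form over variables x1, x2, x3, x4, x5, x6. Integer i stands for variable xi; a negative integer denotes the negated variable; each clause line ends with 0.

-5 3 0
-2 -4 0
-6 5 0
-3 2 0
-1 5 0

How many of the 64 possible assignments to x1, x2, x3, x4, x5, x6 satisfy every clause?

Split on x5, then x2.
  x5=T, x2=T: remaining (x1,x3,x4,x6) ∈ {(F,T,F,F); (F,T,F,T); (T,T,F,F); (T,T,F,T)} — 4.
  x5=T, x2=F: a clause becomes empty — 0.
  x5=F, x2=T: remaining (x1,x3,x4,x6) ∈ {(F,F,F,F); (F,T,F,F)} — 2.
  x5=F, x2=F: remaining (x1,x3,x4,x6) ∈ {(F,F,F,F); (F,F,T,F)} — 2.
Total: 4 + 0 + 2 + 2 = 8.

8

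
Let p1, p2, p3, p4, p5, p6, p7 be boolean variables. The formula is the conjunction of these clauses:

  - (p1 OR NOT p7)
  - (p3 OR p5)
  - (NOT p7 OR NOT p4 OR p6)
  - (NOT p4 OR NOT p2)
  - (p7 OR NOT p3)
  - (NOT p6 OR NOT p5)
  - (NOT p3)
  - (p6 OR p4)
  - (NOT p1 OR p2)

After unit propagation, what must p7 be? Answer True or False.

False

(NOT p3) stands alone — p3 = False.
(p5 OR p3): since p3 = False, the clause reduces to (p5). p5 = True.
(NOT p6 OR NOT p5): since p5 = True, the clause reduces to (NOT p6). p6 = False.
(p6 OR p4) with p6 = False leaves only p4, so p4 = True.
(p6 OR NOT p7 OR NOT p4) with p4 = True, p6 = False leaves only NOT p7, so p7 = False.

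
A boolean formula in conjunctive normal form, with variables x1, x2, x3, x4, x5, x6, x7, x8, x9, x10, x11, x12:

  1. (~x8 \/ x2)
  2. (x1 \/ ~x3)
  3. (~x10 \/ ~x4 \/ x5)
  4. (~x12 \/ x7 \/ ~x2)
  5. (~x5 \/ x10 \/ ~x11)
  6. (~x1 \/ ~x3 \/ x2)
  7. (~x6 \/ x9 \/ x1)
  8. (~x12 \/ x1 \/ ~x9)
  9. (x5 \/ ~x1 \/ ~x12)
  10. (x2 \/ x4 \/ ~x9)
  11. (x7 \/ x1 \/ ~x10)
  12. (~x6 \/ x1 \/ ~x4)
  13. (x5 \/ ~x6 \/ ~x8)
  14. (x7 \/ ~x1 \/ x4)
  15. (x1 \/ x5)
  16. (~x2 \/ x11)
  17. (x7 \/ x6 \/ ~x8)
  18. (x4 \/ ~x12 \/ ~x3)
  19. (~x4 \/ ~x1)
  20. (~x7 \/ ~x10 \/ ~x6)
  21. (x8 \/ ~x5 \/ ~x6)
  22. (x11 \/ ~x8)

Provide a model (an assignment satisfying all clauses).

x1=False, x2=False, x3=False, x4=False, x5=True, x6=False, x7=False, x8=False, x9=False, x10=False, x11=False, x12=False

Pure literal: x3 appears only negated; assign x3 = False.
x12 occurs only negated in the remaining clauses — set x12 = False.
Set x1 = False and propagate.
  then x5 is forced to True.
Branch on x2: take x2 = False.
  then x8 is forced to False.
  then x6 is forced to False.
For the remaining variables, x4 = False, x7 = False, x9 = False, x10 = False, x11 = False works.
Check each clause:
  1. (~x8 \/ x2) — ~x8 is true.
  2. (~x3 \/ x1) — ~x3 is true.
  3. (x5 \/ ~x10 \/ ~x4) — ~x4 is true.
  4. (~x2 \/ ~x12 \/ x7) — ~x12 is true.
  5. (~x11 \/ x10 \/ ~x5) — ~x11 is true.
  6. (~x3 \/ ~x1 \/ x2) — ~x3 is true.
  7. (x1 \/ x9 \/ ~x6) — ~x6 is true.
  8. (x1 \/ ~x9 \/ ~x12) — ~x12 is true.
  9. (~x1 \/ x5 \/ ~x12) — ~x12 is true.
  10. (x4 \/ ~x9 \/ x2) — ~x9 is true.
  11. (x1 \/ ~x10 \/ x7) — ~x10 is true.
  12. (~x6 \/ ~x4 \/ x1) — ~x6 is true.
  13. (~x6 \/ ~x8 \/ x5) — ~x8 is true.
  14. (x7 \/ x4 \/ ~x1) — ~x1 is true.
  15. (x5 \/ x1) — x5 is true.
  16. (x11 \/ ~x2) — ~x2 is true.
  17. (x6 \/ x7 \/ ~x8) — ~x8 is true.
  18. (~x3 \/ x4 \/ ~x12) — ~x3 is true.
  19. (~x4 \/ ~x1) — ~x4 is true.
  20. (~x7 \/ ~x6 \/ ~x10) — ~x7 is true.
  21. (~x5 \/ ~x6 \/ x8) — ~x6 is true.
  22. (x11 \/ ~x8) — ~x8 is true.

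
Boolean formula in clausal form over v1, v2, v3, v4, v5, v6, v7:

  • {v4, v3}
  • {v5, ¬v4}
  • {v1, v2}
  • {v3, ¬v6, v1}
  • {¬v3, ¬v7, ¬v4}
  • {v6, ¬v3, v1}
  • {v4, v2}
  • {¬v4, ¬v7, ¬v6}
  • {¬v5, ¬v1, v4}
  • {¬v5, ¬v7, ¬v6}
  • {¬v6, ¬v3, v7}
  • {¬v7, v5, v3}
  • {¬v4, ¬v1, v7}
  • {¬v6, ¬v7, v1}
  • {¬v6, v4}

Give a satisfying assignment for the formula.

v1 = T, v2 = T, v3 = T, v4 = F, v5 = F, v6 = F, v7 = T

Pure literal: v2 appears only positively; assign v2 = True.
Branch on v1: take v1 = True.
The remaining clauses are satisfied by v3 = True, v4 = False, v5 = False, v6 = False, v7 = True.
Every clause has at least one true literal under this assignment.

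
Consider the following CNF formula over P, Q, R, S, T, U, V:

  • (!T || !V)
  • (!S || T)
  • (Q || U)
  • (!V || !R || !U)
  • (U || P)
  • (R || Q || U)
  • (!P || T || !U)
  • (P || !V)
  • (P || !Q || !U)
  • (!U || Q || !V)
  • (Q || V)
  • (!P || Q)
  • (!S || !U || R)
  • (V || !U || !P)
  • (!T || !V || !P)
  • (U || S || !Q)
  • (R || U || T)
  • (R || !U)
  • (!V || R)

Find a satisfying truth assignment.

P=True, Q=True, R=False, S=True, T=True, U=False, V=False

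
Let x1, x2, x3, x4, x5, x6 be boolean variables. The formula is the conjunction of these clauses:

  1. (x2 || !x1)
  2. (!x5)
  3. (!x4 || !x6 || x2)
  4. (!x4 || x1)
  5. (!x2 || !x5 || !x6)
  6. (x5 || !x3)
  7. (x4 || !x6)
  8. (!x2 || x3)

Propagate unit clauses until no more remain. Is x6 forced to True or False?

Unit clause (!x5) sets x5 = False.
(!x3 || x5): since x5 = False, the clause reduces to (!x3). x3 = False.
From (!x2 || x3) and x3 = False: x2 = False.
(x2 || !x1) with x2 = False leaves only !x1, so x1 = False.
In (x1 || !x4), x1 is now false; !x4 must hold, so x4 = False.
In (!x6 || x4), x4 is now false; !x6 must hold, so x6 = False.

False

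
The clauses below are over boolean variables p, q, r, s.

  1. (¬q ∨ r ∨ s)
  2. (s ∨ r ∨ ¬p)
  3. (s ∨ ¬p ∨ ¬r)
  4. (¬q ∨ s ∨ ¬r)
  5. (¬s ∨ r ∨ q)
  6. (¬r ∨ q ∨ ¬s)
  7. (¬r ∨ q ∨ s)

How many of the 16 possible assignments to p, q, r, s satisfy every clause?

5

The models are:
  p=0 q=0 r=0 s=0
  p=0 q=1 r=0 s=1
  p=0 q=1 r=1 s=1
  p=1 q=1 r=0 s=1
  p=1 q=1 r=1 s=1
That's 5 in total.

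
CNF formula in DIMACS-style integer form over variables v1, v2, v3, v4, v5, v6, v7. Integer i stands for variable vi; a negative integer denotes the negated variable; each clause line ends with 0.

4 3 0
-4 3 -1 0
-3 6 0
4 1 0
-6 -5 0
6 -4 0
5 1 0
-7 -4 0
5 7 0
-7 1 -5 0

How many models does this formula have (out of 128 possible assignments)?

Satisfying assignments:
  v1=T v2=F v3=T v4=F v5=F v6=T v7=T
  v1=T v2=T v3=T v4=F v5=F v6=T v7=T
That's 2 in total.

2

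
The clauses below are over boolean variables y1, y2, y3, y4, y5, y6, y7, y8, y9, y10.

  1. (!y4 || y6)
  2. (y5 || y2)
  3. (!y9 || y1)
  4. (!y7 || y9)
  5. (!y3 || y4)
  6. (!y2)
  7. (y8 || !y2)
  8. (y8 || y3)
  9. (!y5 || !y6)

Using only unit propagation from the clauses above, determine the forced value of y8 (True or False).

(!y2) is a unit clause: y2 = False.
From (y5 || y2) and y2 = False: y5 = True.
(!y6 || !y5) with y5 = True leaves only !y6, so y6 = False.
From (y6 || !y4) and y6 = False: y4 = False.
(!y3 || y4) with y4 = False leaves only !y3, so y3 = False.
(y8 || y3) with y3 = False leaves only y8, so y8 = True.

True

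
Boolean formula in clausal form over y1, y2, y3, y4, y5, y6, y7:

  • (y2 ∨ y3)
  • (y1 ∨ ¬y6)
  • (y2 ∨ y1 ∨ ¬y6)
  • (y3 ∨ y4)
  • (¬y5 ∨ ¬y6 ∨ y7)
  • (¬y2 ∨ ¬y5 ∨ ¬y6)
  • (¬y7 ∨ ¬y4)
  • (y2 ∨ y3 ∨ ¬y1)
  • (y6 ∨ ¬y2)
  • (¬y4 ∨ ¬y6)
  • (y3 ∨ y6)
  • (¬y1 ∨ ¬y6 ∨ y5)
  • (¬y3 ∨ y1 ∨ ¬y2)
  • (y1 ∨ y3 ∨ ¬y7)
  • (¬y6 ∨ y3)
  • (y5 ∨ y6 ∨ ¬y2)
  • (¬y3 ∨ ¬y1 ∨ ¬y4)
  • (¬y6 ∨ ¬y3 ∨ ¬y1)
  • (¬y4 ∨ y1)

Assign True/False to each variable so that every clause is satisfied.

Branch on y1: take y1 = True.
Try y2 = False.
  then y3 is forced to True.
  then y4 is forced to False.
  then y6 is forced to False.
y5, y7 are now unconstrained; take y5 = True, y7 = False.
Every clause has at least one true literal under this assignment.

y1 = 1  y2 = 0  y3 = 1  y4 = 0  y5 = 1  y6 = 0  y7 = 0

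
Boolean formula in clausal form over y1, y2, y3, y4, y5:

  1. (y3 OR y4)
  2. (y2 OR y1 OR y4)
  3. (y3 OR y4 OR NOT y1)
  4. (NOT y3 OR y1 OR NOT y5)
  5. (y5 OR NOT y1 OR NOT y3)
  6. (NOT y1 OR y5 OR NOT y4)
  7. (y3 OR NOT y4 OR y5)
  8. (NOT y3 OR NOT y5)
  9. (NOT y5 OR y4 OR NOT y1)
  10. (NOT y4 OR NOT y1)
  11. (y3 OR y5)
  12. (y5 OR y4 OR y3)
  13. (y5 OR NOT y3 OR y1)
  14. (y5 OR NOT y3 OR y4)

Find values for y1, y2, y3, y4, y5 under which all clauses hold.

Set y1 = False and propagate.
Try y2 = False.
  then y4 is forced to True.
Try y3 = False.
  then y5 is forced to True.
Every clause has at least one true literal under this assignment.

y1 = 0  y2 = 0  y3 = 0  y4 = 1  y5 = 1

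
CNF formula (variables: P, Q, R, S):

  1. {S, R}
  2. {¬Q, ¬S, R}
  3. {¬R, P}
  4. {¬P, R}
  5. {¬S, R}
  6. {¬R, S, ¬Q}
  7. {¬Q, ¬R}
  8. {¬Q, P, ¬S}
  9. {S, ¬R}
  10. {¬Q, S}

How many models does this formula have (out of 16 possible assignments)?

1

The models are:
  P=T Q=F R=T S=T
Count: 1.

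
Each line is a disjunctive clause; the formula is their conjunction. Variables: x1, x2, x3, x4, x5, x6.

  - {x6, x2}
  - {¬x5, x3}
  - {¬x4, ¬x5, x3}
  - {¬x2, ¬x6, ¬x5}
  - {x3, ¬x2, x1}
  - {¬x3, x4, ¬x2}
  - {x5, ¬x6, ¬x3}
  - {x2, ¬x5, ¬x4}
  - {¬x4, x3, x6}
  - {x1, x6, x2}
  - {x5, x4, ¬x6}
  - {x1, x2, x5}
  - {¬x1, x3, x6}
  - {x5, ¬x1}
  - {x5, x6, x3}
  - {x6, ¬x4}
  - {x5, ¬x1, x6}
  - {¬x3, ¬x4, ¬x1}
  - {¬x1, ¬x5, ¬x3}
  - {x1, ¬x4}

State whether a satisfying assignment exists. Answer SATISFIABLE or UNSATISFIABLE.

SATISFIABLE

Branch on x1: take x1 = False.
  then x4 is forced to False.
Set x2 = False and propagate.
  then x6 is forced to True.
  then x5 is forced to True.
  then x3 is forced to True.
Every clause has at least one true literal under this assignment.
So x1=F, x2=F, x3=T, x4=F, x5=T, x6=T is a satisfying assignment.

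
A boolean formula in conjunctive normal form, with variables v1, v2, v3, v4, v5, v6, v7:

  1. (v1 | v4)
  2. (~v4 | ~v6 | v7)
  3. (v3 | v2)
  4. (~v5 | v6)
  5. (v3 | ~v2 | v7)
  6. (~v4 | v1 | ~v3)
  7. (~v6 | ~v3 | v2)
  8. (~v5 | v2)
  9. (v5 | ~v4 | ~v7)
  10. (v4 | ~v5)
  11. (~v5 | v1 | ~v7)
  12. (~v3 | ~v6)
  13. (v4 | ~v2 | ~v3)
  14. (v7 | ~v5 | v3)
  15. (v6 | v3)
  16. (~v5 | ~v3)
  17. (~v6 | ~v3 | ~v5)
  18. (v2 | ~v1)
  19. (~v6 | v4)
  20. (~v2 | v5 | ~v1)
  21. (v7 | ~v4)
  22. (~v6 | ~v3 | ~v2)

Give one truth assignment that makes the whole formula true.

v1 = 1, v2 = 1, v3 = 0, v4 = 1, v5 = 1, v6 = 1, v7 = 1

Set v1 = True and propagate.
  then v2 is forced to True.
  then v5 is forced to True.
  then v6 is forced to True.
  then v4 is forced to True.
  then v7 is forced to True.
  then v3 is forced to False.
Every clause has at least one true literal under this assignment.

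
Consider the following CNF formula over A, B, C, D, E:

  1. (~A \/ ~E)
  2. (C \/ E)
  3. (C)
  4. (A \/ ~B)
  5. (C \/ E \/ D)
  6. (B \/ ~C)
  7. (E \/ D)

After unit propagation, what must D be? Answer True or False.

(C) is a unit clause: C = True.
In (B \/ ~C), ~C is now false; B must hold, so B = True.
In (A \/ ~B), ~B is now false; A must hold, so A = True.
(~E \/ ~A) with A = True leaves only ~E, so E = False.
In (E \/ D), E is now false; D must hold, so D = True.

True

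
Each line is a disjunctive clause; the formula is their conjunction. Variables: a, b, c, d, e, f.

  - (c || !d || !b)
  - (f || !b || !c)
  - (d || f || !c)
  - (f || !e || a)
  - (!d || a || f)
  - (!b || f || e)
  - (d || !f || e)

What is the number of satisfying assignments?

28

Case analysis on f and d:
  f=T, d=T: a, e free; 3 ways for (b,c) × 2^2 = 12.
  f=T, d=F: forces e=T; a, b, c free → 2^3 = 8.
  f=F, d=T: remaining (a,b,c,e) ∈ {(T,F,F,F); (T,F,F,T); (T,F,T,F); (T,F,T,T)} — 4.
  f=F, d=F: remaining (a,b,c,e) ∈ {(F,F,F,F); (T,F,F,F); (T,F,F,T); (T,T,F,T)} — 4.
Total: 12 + 8 + 4 + 4 = 28.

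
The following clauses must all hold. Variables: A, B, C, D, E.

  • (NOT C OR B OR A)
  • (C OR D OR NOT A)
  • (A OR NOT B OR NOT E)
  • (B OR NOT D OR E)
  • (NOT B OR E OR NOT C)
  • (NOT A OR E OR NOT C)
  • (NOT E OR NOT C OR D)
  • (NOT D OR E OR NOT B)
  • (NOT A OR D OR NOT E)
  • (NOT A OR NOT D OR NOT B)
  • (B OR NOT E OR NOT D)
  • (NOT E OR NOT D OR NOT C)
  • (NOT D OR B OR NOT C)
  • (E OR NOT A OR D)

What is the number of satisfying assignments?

Satisfying assignments:
  A=F B=F C=F D=F E=F
  A=F B=F C=F D=F E=T
  A=F B=T C=F D=F E=F
That's 3 in total.

3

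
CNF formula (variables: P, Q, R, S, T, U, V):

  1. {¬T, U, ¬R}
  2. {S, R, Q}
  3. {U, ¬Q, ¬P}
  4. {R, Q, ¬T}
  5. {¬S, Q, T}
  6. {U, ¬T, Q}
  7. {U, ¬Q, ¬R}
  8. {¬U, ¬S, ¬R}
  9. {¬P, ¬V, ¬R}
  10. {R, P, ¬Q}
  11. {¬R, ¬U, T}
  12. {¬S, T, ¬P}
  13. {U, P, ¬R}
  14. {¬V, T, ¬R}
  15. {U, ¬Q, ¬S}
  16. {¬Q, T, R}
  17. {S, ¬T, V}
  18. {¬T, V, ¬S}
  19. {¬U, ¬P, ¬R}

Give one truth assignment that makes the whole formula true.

Try P = True.
Set Q = False and propagate.
The remaining clauses are satisfied by R = True, S = False, T = False, U = False, V = False.

P=T, Q=F, R=T, S=F, T=F, U=F, V=F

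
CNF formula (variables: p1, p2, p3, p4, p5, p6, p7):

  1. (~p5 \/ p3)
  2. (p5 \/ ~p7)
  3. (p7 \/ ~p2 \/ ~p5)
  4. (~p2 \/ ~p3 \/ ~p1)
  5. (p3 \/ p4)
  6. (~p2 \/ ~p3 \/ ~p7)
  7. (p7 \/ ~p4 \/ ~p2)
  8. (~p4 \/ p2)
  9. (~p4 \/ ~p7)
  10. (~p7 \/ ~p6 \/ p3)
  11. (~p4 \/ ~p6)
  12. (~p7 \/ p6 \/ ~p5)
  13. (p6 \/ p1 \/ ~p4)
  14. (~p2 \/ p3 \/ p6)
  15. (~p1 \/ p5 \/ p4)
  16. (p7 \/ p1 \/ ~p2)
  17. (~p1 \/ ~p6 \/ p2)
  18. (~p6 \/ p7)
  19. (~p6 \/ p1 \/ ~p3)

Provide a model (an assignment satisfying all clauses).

p1=T  p2=F  p3=T  p4=F  p5=T  p6=F  p7=F

Set p1 = True and propagate.
Branch on p2: take p2 = False.
  then p4 is forced to False.
  then p3 is forced to True.
  then p5 is forced to True.
  then p6 is forced to False.
  then p7 is forced to False.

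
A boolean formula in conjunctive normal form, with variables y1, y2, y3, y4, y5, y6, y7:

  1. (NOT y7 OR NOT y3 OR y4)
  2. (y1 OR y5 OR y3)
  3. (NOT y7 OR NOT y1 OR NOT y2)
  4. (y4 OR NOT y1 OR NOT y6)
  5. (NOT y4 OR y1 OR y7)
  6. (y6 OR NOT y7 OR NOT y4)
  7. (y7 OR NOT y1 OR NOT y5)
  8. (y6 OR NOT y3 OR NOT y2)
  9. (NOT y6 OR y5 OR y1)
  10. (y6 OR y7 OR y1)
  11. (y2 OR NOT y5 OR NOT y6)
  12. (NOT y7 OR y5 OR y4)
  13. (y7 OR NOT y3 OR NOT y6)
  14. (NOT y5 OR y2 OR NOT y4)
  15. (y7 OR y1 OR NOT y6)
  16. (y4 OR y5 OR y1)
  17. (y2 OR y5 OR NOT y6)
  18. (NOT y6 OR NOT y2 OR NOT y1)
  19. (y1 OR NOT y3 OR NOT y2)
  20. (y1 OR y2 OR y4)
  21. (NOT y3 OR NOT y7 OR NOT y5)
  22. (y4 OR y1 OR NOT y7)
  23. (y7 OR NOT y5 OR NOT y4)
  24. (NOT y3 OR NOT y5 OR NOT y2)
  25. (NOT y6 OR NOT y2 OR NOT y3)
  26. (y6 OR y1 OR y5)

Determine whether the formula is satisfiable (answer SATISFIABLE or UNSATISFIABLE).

SATISFIABLE

Try y1 = True.
For the remaining variables, y2 = False, y3 = False, y4 = True, y5 = False, y6 = False, y7 = False works.
So y1=T  y2=F  y3=F  y4=T  y5=F  y6=F  y7=F is a satisfying assignment.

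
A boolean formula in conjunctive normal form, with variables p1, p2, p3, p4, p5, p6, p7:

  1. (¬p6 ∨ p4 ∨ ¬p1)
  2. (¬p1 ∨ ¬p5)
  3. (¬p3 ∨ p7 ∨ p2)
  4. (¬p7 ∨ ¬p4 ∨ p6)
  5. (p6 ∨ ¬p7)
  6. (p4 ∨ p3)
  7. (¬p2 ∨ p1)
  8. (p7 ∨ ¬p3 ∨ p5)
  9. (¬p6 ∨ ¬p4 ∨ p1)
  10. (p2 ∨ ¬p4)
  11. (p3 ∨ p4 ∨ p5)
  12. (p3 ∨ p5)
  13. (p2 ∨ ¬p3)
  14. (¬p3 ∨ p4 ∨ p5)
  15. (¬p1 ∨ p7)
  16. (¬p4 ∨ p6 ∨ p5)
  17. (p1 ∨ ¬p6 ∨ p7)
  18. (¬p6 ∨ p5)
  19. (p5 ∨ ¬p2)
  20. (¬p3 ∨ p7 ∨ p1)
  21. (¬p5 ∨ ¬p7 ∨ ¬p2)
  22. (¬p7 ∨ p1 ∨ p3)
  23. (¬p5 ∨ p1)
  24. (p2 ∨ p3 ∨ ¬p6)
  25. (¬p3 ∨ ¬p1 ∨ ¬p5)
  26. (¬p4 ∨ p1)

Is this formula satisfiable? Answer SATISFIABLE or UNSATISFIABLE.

p1 = True:
  propagation gives p5=False, p3=True, p7=True, p6=True; an empty clause results — contradiction.
p1 = False:
  propagation gives p2=False, p4=False, p3=True; an empty clause results — contradiction.
Every branch closes, so no satisfying assignment exists.

UNSATISFIABLE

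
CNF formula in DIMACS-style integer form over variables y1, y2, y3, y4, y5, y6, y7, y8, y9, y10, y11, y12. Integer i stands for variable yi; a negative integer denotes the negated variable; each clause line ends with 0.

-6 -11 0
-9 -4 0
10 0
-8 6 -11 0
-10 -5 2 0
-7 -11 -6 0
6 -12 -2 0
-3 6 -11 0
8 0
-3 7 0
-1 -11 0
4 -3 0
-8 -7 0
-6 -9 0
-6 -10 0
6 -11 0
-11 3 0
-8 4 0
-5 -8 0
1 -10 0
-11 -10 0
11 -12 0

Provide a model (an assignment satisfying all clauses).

(y10) is a unit clause, so y10 = True.
(y8) is a unit clause, so y8 = True.
Unit propagation: (!y7) forces y7 = False.
(!y3) is a unit clause, so y3 = False.
The clause (!y6) is unit: y6 must be False.
(!y11) is a unit clause, so y11 = False.
The clause (y4) is unit: y4 must be True.
Unit propagation: (!y9) forces y9 = False.
Unit propagation: (!y5) forces y5 = False.
(y1) is a unit clause, so y1 = True.
The clause (!y12) is unit: y12 must be False.
y2 is now unconstrained; take y2 = False.

y1=1, y2=0, y3=0, y4=1, y5=0, y6=0, y7=0, y8=1, y9=0, y10=1, y11=0, y12=0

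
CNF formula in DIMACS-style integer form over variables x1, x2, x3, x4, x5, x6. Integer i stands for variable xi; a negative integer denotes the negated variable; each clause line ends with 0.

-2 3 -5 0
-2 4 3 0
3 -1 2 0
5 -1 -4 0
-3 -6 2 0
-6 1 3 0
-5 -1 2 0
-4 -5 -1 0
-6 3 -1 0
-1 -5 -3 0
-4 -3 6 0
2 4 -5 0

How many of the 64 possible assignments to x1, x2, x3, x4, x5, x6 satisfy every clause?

14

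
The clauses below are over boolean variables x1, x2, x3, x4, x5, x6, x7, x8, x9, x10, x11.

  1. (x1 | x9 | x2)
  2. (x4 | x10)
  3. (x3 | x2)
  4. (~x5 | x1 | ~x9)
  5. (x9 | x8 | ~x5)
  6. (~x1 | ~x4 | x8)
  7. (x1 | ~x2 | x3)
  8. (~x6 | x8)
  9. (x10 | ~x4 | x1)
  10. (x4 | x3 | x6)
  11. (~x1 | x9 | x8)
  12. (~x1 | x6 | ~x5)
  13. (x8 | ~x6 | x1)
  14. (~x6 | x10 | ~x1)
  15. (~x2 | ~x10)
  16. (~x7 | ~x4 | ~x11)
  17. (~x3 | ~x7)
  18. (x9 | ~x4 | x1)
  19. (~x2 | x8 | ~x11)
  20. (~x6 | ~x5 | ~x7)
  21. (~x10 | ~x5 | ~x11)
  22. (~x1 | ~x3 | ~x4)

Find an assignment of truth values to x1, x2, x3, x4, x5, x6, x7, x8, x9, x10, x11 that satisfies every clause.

x1=F, x2=F, x3=T, x4=T, x5=F, x6=F, x7=F, x8=T, x9=T, x10=T, x11=T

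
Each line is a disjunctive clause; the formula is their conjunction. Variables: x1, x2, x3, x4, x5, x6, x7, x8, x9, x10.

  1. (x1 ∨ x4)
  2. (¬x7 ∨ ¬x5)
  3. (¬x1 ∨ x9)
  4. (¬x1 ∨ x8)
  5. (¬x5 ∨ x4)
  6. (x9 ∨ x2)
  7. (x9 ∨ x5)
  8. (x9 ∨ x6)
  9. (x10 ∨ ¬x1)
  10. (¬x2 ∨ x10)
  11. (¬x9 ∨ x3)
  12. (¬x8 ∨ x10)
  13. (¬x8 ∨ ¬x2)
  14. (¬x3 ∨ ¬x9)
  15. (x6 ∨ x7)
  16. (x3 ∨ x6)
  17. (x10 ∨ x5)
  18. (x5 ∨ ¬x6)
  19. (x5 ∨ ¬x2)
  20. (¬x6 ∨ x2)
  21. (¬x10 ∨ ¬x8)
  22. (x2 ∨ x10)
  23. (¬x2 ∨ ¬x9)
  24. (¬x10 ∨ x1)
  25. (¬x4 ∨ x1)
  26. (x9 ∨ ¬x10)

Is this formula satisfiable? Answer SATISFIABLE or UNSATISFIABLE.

UNSATISFIABLE

x9 = True:
  propagation gives x3=True; an empty clause results — contradiction.
x9 = False:
  propagation gives x1=False, x4=True; an empty clause results — contradiction.
Every branch closes, so no satisfying assignment exists.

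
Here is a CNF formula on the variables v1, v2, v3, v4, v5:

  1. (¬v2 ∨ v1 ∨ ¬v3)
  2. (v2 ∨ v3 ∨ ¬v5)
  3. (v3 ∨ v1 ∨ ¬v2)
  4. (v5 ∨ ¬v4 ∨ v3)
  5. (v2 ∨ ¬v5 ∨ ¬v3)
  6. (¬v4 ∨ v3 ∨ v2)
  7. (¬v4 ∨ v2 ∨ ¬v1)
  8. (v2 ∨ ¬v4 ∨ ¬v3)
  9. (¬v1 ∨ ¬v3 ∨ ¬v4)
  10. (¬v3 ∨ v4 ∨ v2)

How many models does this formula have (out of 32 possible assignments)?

7

Split on v3, then v2.
  v3=1, v2=1: remaining (v1,v4,v5) ∈ {(1,0,0); (1,0,1)} — 2.
  v3=1, v2=0: a clause becomes empty — 0.
  v3=0, v2=1: remaining (v1,v4,v5) ∈ {(1,0,0); (1,0,1); (1,1,1)} — 3.
  v3=0, v2=0: remaining (v1,v4,v5) ∈ {(0,0,0); (1,0,0)} — 2.
Total: 2 + 0 + 3 + 2 = 7.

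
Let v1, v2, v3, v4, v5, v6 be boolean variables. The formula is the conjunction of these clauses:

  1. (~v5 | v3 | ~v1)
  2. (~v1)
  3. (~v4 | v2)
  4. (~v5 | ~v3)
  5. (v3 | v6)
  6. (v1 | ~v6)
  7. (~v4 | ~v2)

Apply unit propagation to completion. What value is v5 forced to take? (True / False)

False

Unit clause (~v1) sets v1 = False.
In (v1 | ~v6), v1 is now false; ~v6 must hold, so v6 = False.
(v3 | v6): since v6 = False, the clause reduces to (v3). v3 = True.
(~v3 | ~v5) with v3 = True leaves only ~v5, so v5 = False.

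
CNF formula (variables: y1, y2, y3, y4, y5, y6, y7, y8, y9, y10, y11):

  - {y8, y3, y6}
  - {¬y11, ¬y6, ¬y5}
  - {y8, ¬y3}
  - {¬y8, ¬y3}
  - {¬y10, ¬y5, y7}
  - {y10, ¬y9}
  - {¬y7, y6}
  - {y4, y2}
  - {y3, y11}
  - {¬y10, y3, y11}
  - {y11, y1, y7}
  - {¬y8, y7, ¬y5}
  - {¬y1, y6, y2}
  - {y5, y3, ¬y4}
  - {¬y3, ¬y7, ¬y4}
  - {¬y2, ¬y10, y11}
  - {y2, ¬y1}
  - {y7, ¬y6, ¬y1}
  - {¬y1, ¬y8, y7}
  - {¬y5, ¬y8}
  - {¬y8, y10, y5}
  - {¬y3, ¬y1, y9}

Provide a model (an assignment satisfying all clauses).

y1 = False  y2 = True  y3 = False  y4 = False  y5 = False  y6 = True  y7 = False  y8 = False  y9 = False  y10 = False  y11 = True

Check each clause:
  1. {y8, y3, y6} — y6 is true.
  2. {¬y5, ¬y11, ¬y6} — ¬y5 is true.
  3. {y8, ¬y3} — ¬y3 is true.
  4. {¬y3, ¬y8} — ¬y8 is true.
  5. {y7, ¬y10, ¬y5} — ¬y5 is true.
  6. {y10, ¬y9} — ¬y9 is true.
  7. {¬y7, y6} — ¬y7 is true.
  8. {y4, y2} — y2 is true.
  9. {y11, y3} — y11 is true.
  10. {y11, ¬y10, y3} — y11 is true.
  11. {y1, y7, y11} — y11 is true.
  12. {¬y8, y7, ¬y5} — ¬y8 is true.
  13. {y2, ¬y1, y6} — y2 is true.
  14. {y5, y3, ¬y4} — ¬y4 is true.
  15. {¬y4, ¬y3, ¬y7} — ¬y7 is true.
  16. {¬y10, ¬y2, y11} — y11 is true.
  17. {y2, ¬y1} — y2 is true.
  18. {¬y6, ¬y1, y7} — ¬y1 is true.
  19. {¬y1, ¬y8, y7} — ¬y8 is true.
  20. {¬y8, ¬y5} — ¬y8 is true.
  21. {y10, ¬y8, y5} — ¬y8 is true.
  22. {y9, ¬y3, ¬y1} — ¬y3 is true.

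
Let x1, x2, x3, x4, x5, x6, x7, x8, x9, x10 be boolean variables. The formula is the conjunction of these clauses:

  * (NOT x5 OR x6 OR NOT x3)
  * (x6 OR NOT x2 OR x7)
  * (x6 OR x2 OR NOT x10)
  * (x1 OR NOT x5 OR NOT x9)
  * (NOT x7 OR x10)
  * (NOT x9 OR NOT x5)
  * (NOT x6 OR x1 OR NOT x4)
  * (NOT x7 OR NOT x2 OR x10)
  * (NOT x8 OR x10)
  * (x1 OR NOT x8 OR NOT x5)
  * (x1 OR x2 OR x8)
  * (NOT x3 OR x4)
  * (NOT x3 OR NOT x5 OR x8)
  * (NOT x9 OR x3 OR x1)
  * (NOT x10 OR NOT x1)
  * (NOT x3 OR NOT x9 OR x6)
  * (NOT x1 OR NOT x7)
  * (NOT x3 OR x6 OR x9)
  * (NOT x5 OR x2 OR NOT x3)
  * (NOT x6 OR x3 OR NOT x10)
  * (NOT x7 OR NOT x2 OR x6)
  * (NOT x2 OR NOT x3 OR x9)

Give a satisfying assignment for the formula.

x1=True, x2=False, x3=False, x4=True, x5=False, x6=False, x7=False, x8=False, x9=True, x10=False

Check each clause:
  1. (NOT x5 OR x6 OR NOT x3) — NOT x5 is true.
  2. (NOT x2 OR x6 OR x7) — NOT x2 is true.
  3. (NOT x10 OR x2 OR x6) — NOT x10 is true.
  4. (NOT x5 OR x1 OR NOT x9) — x1 is true.
  5. (x10 OR NOT x7) — NOT x7 is true.
  6. (NOT x5 OR NOT x9) — NOT x5 is true.
  7. (x1 OR NOT x4 OR NOT x6) — x1 is true.
  8. (NOT x7 OR x10 OR NOT x2) — NOT x7 is true.
  9. (NOT x8 OR x10) — NOT x8 is true.
  10. (x1 OR NOT x8 OR NOT x5) — NOT x8 is true.
  11. (x1 OR x8 OR x2) — x1 is true.
  12. (x4 OR NOT x3) — x4 is true.
  13. (NOT x3 OR NOT x5 OR x8) — NOT x5 is true.
  14. (NOT x9 OR x1 OR x3) — x1 is true.
  15. (NOT x10 OR NOT x1) — NOT x10 is true.
  16. (NOT x9 OR NOT x3 OR x6) — NOT x3 is true.
  17. (NOT x1 OR NOT x7) — NOT x7 is true.
  18. (x6 OR x9 OR NOT x3) — x9 is true.
  19. (NOT x5 OR x2 OR NOT x3) — NOT x5 is true.
  20. (NOT x6 OR NOT x10 OR x3) — NOT x6 is true.
  21. (x6 OR NOT x7 OR NOT x2) — NOT x7 is true.
  22. (NOT x2 OR NOT x3 OR x9) — x9 is true.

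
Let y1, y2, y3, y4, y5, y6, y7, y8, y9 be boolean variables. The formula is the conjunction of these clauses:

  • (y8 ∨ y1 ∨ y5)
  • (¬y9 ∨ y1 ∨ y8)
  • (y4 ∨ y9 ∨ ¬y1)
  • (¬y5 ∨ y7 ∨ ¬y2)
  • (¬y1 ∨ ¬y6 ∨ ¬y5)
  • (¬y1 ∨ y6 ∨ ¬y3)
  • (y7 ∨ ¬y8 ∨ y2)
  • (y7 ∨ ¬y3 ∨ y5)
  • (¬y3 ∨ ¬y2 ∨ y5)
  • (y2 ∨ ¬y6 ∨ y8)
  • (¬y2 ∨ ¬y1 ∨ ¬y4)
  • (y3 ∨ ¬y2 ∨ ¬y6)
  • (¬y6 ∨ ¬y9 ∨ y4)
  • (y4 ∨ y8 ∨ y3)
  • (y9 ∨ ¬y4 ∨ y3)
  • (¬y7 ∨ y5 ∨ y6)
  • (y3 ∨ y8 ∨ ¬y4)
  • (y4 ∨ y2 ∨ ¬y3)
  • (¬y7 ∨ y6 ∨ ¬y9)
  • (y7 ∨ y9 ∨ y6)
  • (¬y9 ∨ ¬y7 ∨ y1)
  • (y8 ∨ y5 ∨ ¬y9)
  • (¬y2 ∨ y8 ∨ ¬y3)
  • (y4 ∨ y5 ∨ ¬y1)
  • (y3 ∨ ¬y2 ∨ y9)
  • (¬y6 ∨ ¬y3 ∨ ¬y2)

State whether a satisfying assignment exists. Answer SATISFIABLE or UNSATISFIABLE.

Try y1 = True.
Branch on y2: take y2 = False.
The remaining clauses are satisfied by y3 = True, y4 = True, y5 = False, y6 = True, y7 = True, y8 = True, y9 = True.
Every clause has at least one true literal under this assignment.
So y1=True  y2=False  y3=True  y4=True  y5=False  y6=True  y7=True  y8=True  y9=True is a satisfying assignment.

SATISFIABLE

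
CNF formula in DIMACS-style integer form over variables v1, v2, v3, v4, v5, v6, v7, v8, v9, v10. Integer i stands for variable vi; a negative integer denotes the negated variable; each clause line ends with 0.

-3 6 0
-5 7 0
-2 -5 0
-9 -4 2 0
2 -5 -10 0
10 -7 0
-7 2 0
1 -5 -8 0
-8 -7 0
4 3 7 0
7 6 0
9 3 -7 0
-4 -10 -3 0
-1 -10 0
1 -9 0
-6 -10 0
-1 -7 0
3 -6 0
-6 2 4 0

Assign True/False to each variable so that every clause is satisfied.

v1=T, v2=T, v3=T, v4=F, v5=F, v6=T, v7=F, v8=T, v9=F, v10=F

Check each clause:
  1. {v6, ¬v3} — v6 is true.
  2. {v7, ¬v5} — ¬v5 is true.
  3. {¬v5, ¬v2} — ¬v5 is true.
  4. {v2, ¬v9, ¬v4} — v2 is true.
  5. {v2, ¬v10, ¬v5} — v2 is true.
  6. {¬v7, v10} — ¬v7 is true.
  7. {¬v7, v2} — ¬v7 is true.
  8. {¬v5, v1, ¬v8} — v1 is true.
  9. {¬v8, ¬v7} — ¬v7 is true.
  10. {v3, v7, v4} — v3 is true.
  11. {v6, v7} — v6 is true.
  12. {v3, ¬v7, v9} — v3 is true.
  13. {¬v10, ¬v4, ¬v3} — ¬v4 is true.
  14. {¬v1, ¬v10} — ¬v10 is true.
  15. {¬v9, v1} — v1 is true.
  16. {¬v10, ¬v6} — ¬v10 is true.
  17. {¬v7, ¬v1} — ¬v7 is true.
  18. {¬v6, v3} — v3 is true.
  19. {v2, v4, ¬v6} — v2 is true.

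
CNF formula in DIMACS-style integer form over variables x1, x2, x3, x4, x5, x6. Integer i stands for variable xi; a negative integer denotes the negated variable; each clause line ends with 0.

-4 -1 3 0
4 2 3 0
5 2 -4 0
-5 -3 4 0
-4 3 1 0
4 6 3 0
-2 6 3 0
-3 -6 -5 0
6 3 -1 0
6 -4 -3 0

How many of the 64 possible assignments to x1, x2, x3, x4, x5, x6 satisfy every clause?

14

Case analysis on x3 and x4:
  x3=T, x4=T: remaining (x1,x2,x5,x6) ∈ {(F,T,F,T); (T,T,F,T)} — 2.
  x3=T, x4=F: forces x5=F; x1, x2, x6 free → 2^3 = 8.
  x3=F, x4=T: a clause becomes empty — 0.
  x3=F, x4=F: remaining (x1,x2,x5,x6) ∈ {(F,T,F,T); (F,T,T,T); (T,T,F,T); (T,T,T,T)} — 4.
Total: 2 + 8 + 0 + 4 = 14.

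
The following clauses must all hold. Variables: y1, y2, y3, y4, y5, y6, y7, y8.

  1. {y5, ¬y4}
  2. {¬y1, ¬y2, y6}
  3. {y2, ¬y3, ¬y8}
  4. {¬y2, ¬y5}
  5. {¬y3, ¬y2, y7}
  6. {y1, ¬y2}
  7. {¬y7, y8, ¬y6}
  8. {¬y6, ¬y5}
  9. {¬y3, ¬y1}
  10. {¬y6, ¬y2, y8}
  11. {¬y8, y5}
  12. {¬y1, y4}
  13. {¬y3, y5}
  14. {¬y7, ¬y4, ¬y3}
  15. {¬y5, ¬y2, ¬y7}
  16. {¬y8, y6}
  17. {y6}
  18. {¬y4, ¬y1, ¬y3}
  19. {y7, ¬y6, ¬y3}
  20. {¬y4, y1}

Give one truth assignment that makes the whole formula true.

y1=False, y2=False, y3=False, y4=False, y5=False, y6=True, y7=False, y8=False

Check each clause:
  1. {¬y4, y5} — ¬y4 is true.
  2. {¬y1, y6, ¬y2} — ¬y2 is true.
  3. {y2, ¬y8, ¬y3} — ¬y8 is true.
  4. {¬y5, ¬y2} — ¬y5 is true.
  5. {¬y3, ¬y2, y7} — ¬y3 is true.
  6. {¬y2, y1} — ¬y2 is true.
  7. {¬y7, y8, ¬y6} — ¬y7 is true.
  8. {¬y6, ¬y5} — ¬y5 is true.
  9. {¬y3, ¬y1} — ¬y3 is true.
  10. {y8, ¬y6, ¬y2} — ¬y2 is true.
  11. {¬y8, y5} — ¬y8 is true.
  12. {¬y1, y4} — ¬y1 is true.
  13. {¬y3, y5} — ¬y3 is true.
  14. {¬y3, ¬y4, ¬y7} — ¬y7 is true.
  15. {¬y2, ¬y7, ¬y5} — ¬y7 is true.
  16. {y6, ¬y8} — ¬y8 is true.
  17. {y6} — y6 is true.
  18. {¬y3, ¬y1, ¬y4} — ¬y4 is true.
  19. {¬y3, y7, ¬y6} — ¬y3 is true.
  20. {y1, ¬y4} — ¬y4 is true.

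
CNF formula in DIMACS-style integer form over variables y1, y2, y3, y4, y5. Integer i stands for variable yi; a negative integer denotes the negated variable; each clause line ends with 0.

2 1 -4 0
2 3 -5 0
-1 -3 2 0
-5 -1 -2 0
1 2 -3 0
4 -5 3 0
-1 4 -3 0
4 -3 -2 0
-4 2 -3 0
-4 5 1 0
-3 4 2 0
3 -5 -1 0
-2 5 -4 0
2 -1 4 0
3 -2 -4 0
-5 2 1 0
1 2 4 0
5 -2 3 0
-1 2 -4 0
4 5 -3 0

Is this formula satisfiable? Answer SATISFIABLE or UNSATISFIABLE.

SATISFIABLE

Try y1 = False.
Branch on y2: take y2 = True.
Try y3 = True.
  then y4 is forced to True.
  then y5 is forced to True.
Every clause has at least one true literal under this assignment.
So y1=False, y2=True, y3=True, y4=True, y5=True is a satisfying assignment.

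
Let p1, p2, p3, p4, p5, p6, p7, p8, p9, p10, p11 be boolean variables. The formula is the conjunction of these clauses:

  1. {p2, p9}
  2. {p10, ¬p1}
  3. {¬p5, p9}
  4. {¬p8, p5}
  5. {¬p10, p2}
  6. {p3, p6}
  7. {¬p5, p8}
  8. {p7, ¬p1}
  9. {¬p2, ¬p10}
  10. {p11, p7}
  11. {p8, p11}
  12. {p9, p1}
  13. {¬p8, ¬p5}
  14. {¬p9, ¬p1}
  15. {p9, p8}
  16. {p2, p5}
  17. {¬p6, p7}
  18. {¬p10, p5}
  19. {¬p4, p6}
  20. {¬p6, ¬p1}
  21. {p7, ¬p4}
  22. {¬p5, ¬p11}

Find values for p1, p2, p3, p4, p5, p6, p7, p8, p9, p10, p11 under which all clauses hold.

Pure literal: p7 appears only positively; assign p7 = True.
Try p1 = False.
  then p9 is forced to True.
Branch on p2: take p2 = True.
  then p10 is forced to False.
Set p3 = False and propagate.
  then p6 is forced to True.
For the remaining variables, p4 = True, p5 = False, p8 = False, p11 = True works.
Check each clause:
  1. {p2, p9} — p9 is true.
  2. {p10, ¬p1} — ¬p1 is true.
  3. {p9, ¬p5} — p9 is true.
  4. {p5, ¬p8} — ¬p8 is true.
  5. {p2, ¬p10} — p2 is true.
  6. {p6, p3} — p6 is true.
  7. {p8, ¬p5} — ¬p5 is true.
  8. {p7, ¬p1} — ¬p1 is true.
  9. {¬p10, ¬p2} — ¬p10 is true.
  10. {p7, p11} — p11 is true.
  11. {p11, p8} — p11 is true.
  12. {p1, p9} — p9 is true.
  13. {¬p8, ¬p5} — ¬p8 is true.
  14. {¬p1, ¬p9} — ¬p1 is true.
  15. {p8, p9} — p9 is true.
  16. {p2, p5} — p2 is true.
  17. {p7, ¬p6} — p7 is true.
  18. {¬p10, p5} — ¬p10 is true.
  19. {p6, ¬p4} — p6 is true.
  20. {¬p1, ¬p6} — ¬p1 is true.
  21. {¬p4, p7} — p7 is true.
  22. {¬p5, ¬p11} — ¬p5 is true.

p1=False  p2=True  p3=False  p4=True  p5=False  p6=True  p7=True  p8=False  p9=True  p10=False  p11=True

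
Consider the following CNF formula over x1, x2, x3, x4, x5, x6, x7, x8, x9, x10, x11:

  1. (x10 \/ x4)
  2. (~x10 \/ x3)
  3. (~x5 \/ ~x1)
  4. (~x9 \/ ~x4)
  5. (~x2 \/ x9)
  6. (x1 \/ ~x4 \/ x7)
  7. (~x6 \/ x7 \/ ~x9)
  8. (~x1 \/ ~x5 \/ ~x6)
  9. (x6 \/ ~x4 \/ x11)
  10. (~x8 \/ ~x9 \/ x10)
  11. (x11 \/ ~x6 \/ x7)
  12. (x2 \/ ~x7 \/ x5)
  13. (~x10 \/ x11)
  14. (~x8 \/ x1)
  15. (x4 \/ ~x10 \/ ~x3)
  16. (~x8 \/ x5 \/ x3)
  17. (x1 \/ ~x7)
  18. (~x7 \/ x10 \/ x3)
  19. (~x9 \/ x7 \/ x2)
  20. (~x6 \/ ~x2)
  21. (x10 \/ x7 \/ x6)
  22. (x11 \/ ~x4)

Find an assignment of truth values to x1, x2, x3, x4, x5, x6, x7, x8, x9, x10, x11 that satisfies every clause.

Pure literal: x8 appears only negated; assign x8 = False.
Pure literal: x11 appears only positively; assign x11 = True.
Set x1 = True and propagate.
  then x5 is forced to False.
For the remaining variables, x2 = False, x3 = True, x4 = True, x6 = True, x7 = False, x9 = False, x10 = False works.
Every clause has at least one true literal under this assignment.

x1 = True  x2 = False  x3 = True  x4 = True  x5 = False  x6 = True  x7 = False  x8 = False  x9 = False  x10 = False  x11 = True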